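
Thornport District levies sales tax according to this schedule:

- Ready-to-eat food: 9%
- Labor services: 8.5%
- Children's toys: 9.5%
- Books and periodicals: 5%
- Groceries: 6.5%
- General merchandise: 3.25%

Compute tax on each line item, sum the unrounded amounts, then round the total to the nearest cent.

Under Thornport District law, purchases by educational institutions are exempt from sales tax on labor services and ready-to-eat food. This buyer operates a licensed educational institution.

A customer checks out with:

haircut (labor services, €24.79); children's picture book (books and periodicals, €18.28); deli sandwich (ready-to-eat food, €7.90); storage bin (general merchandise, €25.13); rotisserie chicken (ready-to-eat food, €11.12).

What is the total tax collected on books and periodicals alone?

€0.91

Children's picture book €18.28: books and periodicals → 5% → €0.914
Tax on books and periodicals: unrounded sum = €0.914 → €0.91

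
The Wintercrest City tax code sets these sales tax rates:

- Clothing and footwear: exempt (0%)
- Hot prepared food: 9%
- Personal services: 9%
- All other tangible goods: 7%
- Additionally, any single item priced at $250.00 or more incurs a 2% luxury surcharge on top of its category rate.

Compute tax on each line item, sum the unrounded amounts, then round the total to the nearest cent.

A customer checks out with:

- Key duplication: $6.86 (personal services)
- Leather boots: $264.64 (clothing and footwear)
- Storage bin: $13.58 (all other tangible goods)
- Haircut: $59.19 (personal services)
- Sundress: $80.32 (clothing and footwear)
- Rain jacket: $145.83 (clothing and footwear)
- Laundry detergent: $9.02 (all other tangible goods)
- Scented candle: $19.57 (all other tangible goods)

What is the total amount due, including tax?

$613.20

Key duplication $6.86: personal services → 9% → $0.6174
Leather boots $264.64: clothing and footwear → 0% + 2% surcharge = 2% → $5.2928
Storage bin $13.58: all other tangible goods → 7% → $0.9506
Haircut $59.19: personal services → 9% → $5.3271
Sundress $80.32: clothing and footwear → 0% → $0.00
Rain jacket $145.83: clothing and footwear → 0% → $0.00
Laundry detergent $9.02: all other tangible goods → 7% → $0.6314
Scented candle $19.57: all other tangible goods → 7% → $1.3699
Subtotal = $599.01; unrounded tax = $14.1892 → $14.19; total due = $613.20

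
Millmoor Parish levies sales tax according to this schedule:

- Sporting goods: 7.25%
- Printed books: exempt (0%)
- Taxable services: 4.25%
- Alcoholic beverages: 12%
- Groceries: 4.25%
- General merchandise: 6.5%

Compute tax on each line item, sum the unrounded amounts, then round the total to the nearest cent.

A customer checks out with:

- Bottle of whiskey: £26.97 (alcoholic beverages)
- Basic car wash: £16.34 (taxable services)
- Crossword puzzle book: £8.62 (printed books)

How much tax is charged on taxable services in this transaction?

Basic car wash £16.34: taxable services → 4.25% → £0.69445
Tax on taxable services: unrounded sum = £0.69445 → £0.69

£0.69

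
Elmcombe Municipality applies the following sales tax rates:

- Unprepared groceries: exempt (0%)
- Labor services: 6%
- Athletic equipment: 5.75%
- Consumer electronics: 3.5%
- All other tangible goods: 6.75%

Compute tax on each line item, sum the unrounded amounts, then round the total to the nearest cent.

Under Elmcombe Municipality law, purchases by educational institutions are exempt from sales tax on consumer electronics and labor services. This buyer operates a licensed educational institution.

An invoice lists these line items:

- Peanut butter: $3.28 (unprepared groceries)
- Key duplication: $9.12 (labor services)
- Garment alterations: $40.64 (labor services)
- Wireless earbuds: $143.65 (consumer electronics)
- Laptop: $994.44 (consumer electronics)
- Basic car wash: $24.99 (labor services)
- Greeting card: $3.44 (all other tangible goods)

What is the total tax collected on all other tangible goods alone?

$0.23

Greeting card $3.44: all other tangible goods → 6.75% → $0.2322
Tax on all other tangible goods: unrounded sum = $0.2322 → $0.23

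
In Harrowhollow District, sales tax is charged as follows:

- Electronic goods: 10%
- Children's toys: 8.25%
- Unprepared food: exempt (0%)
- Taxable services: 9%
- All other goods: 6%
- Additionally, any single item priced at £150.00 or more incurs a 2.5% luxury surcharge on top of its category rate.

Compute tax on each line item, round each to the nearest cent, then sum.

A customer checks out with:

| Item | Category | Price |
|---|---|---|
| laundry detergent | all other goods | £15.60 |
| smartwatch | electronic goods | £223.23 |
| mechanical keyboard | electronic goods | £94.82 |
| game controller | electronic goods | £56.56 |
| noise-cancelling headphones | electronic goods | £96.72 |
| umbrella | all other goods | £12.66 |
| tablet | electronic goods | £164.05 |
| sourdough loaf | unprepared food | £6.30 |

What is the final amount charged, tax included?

£744.86

Laundry detergent £15.60: all other goods → 6% → £0.94
Smartwatch £223.23: electronic goods → 10% + 2.5% surcharge = 12.5% → £27.90
Mechanical keyboard £94.82: electronic goods → 10% → £9.48
Game controller £56.56: electronic goods → 10% → £5.66
Noise-cancelling headphones £96.72: electronic goods → 10% → £9.67
Umbrella £12.66: all other goods → 6% → £0.76
Tablet £164.05: electronic goods → 10% + 2.5% surcharge = 12.5% → £20.51
Sourdough loaf £6.30: unprepared food → 0% → £0.00
Subtotal = £669.94; tax = £74.92; total due = £744.86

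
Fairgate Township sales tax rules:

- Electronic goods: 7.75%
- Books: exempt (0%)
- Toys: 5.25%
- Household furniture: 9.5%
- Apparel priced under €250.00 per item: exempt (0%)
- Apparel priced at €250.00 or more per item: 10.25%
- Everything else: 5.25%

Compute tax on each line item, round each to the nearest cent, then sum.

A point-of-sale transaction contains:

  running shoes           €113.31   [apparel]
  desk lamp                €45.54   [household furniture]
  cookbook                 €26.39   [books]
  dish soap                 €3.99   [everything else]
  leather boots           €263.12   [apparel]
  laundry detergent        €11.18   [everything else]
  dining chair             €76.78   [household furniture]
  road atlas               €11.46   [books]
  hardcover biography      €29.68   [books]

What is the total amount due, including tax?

€620.84

Running shoes €113.31: apparel, under €250.00 → 0% → €0.00
Desk lamp €45.54: household furniture → 9.5% → €4.33
Cookbook €26.39: books → 0% → €0.00
Dish soap €3.99: everything else → 5.25% → €0.21
Leather boots €263.12: apparel, €250.00 or more → 10.25% → €26.97
Laundry detergent €11.18: everything else → 5.25% → €0.59
Dining chair €76.78: household furniture → 9.5% → €7.29
Road atlas €11.46: books → 0% → €0.00
Hardcover biography €29.68: books → 0% → €0.00
Subtotal = €581.45; tax = €39.39; total due = €620.84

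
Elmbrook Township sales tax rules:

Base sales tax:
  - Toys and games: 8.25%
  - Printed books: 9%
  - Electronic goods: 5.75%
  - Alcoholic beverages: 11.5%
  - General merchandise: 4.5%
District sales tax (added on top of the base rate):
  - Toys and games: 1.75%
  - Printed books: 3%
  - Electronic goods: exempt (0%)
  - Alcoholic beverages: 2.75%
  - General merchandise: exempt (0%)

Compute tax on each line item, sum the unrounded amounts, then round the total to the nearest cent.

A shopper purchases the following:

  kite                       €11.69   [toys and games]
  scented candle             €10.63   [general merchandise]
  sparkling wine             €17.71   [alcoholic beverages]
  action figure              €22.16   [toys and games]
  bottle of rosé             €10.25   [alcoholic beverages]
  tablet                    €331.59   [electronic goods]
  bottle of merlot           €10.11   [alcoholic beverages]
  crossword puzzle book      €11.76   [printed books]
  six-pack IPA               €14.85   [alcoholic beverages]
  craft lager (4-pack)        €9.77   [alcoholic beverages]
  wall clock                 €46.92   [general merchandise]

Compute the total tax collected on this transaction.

Kite €11.69: toys and games → 8.25% + 1.75% district = 10% → €1.169
Scented candle €10.63: general merchandise → 4.5% + 0% district = 4.5% → €0.47835
Sparkling wine €17.71: alcoholic beverages → 11.5% + 2.75% district = 14.25% → €2.523675
Action figure €22.16: toys and games → 8.25% + 1.75% district = 10% → €2.216
Bottle of rosé €10.25: alcoholic beverages → 11.5% + 2.75% district = 14.25% → €1.460625
Tablet €331.59: electronic goods → 5.75% + 0% district = 5.75% → €19.066425
Bottle of merlot €10.11: alcoholic beverages → 11.5% + 2.75% district = 14.25% → €1.440675
Crossword puzzle book €11.76: printed books → 9% + 3% district = 12% → €1.4112
Six-pack IPA €14.85: alcoholic beverages → 11.5% + 2.75% district = 14.25% → €2.116125
Craft lager (4-pack) €9.77: alcoholic beverages → 11.5% + 2.75% district = 14.25% → €1.392225
Wall clock €46.92: general merchandise → 4.5% + 0% district = 4.5% → €2.1114
Unrounded tax sum = €35.3857 → €35.39

€35.39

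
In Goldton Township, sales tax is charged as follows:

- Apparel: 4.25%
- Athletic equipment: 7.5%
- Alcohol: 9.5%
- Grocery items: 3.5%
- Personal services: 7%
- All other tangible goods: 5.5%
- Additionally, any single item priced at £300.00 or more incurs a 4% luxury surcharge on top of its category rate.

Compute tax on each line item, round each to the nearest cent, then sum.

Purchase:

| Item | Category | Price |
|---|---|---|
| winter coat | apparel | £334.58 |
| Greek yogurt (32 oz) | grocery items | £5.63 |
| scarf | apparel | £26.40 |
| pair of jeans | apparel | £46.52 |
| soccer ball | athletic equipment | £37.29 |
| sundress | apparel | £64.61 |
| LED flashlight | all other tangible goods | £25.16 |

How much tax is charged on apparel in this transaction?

£33.45

Winter coat £334.58: apparel → 4.25% + 4% surcharge = 8.25% → £27.60
Scarf £26.40: apparel → 4.25% → £1.12
Pair of jeans £46.52: apparel → 4.25% → £1.98
Sundress £64.61: apparel → 4.25% → £2.75
Tax on apparel = £27.60 + £1.12 + £1.98 + £2.75 = £33.45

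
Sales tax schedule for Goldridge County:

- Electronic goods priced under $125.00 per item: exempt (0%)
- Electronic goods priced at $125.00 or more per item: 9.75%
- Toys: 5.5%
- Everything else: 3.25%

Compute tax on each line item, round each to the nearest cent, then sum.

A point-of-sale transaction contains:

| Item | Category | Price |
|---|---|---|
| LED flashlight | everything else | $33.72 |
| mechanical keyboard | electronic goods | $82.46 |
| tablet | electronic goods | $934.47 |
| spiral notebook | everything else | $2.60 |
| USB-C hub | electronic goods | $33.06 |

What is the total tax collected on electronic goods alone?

Mechanical keyboard $82.46: electronic goods, under $125.00 → 0% → $0.00
Tablet $934.47: electronic goods, $125.00 or more → 9.75% → $91.11
USB-C hub $33.06: electronic goods, under $125.00 → 0% → $0.00
Tax on electronic goods = $0.00 + $91.11 + $0.00 = $91.11

$91.11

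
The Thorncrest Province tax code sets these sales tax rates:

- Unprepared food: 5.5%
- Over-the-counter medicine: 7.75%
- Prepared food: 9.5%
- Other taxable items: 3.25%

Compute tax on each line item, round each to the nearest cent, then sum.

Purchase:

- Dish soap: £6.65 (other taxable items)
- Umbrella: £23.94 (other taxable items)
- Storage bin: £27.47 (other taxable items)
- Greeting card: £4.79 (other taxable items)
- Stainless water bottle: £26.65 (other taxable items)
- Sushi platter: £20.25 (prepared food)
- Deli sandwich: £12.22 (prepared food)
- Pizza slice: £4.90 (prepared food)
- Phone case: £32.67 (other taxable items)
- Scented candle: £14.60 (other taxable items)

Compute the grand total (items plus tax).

£182.14

Dish soap £6.65: other taxable items → 3.25% → £0.22
Umbrella £23.94: other taxable items → 3.25% → £0.78
Storage bin £27.47: other taxable items → 3.25% → £0.89
Greeting card £4.79: other taxable items → 3.25% → £0.16
Stainless water bottle £26.65: other taxable items → 3.25% → £0.87
Sushi platter £20.25: prepared food → 9.5% → £1.92
Deli sandwich £12.22: prepared food → 9.5% → £1.16
Pizza slice £4.90: prepared food → 9.5% → £0.47
Phone case £32.67: other taxable items → 3.25% → £1.06
Scented candle £14.60: other taxable items → 3.25% → £0.47
Subtotal = £174.14; tax = £8.00; total due = £182.14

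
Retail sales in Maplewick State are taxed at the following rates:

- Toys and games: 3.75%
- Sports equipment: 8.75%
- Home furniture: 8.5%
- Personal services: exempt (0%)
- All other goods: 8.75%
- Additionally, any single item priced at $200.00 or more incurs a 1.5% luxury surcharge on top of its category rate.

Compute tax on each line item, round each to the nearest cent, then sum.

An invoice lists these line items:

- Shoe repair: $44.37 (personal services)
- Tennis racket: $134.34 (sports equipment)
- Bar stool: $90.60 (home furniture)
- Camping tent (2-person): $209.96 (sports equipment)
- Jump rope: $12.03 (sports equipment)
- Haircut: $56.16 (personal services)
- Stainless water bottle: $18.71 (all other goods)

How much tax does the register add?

Shoe repair $44.37: personal services → 0% → $0.00
Tennis racket $134.34: sports equipment → 8.75% → $11.75
Bar stool $90.60: home furniture → 8.5% → $7.70
Camping tent (2-person) $209.96: sports equipment → 8.75% + 1.5% surcharge = 10.25% → $21.52
Jump rope $12.03: sports equipment → 8.75% → $1.05
Haircut $56.16: personal services → 0% → $0.00
Stainless water bottle $18.71: all other goods → 8.75% → $1.64
Total tax = $11.75 + $7.70 + $21.52 + $1.05 + $1.64 = $43.66

$43.66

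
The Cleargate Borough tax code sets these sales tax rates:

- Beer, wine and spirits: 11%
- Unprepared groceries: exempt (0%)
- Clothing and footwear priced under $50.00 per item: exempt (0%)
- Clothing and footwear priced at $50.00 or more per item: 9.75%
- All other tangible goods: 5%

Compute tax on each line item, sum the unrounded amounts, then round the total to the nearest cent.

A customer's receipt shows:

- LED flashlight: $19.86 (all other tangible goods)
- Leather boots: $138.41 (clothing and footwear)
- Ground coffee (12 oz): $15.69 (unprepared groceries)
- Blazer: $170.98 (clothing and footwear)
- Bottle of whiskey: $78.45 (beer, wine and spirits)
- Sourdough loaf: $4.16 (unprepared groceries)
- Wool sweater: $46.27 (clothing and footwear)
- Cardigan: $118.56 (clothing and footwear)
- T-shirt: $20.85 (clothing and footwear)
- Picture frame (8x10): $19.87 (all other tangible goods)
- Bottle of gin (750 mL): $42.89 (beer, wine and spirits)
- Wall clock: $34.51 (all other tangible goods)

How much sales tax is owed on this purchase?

LED flashlight $19.86: all other tangible goods → 5% → $0.993
Leather boots $138.41: clothing and footwear, $50.00 or more → 9.75% → $13.494975
Ground coffee (12 oz) $15.69: unprepared groceries → 0% → $0.00
Blazer $170.98: clothing and footwear, $50.00 or more → 9.75% → $16.67055
Bottle of whiskey $78.45: beer, wine and spirits → 11% → $8.6295
Sourdough loaf $4.16: unprepared groceries → 0% → $0.00
Wool sweater $46.27: clothing and footwear, under $50.00 → 0% → $0.00
Cardigan $118.56: clothing and footwear, $50.00 or more → 9.75% → $11.5596
T-shirt $20.85: clothing and footwear, under $50.00 → 0% → $0.00
Picture frame (8x10) $19.87: all other tangible goods → 5% → $0.9935
Bottle of gin (750 mL) $42.89: beer, wine and spirits → 11% → $4.7179
Wall clock $34.51: all other tangible goods → 5% → $1.7255
Unrounded tax sum = $58.784525 → $58.78

$58.78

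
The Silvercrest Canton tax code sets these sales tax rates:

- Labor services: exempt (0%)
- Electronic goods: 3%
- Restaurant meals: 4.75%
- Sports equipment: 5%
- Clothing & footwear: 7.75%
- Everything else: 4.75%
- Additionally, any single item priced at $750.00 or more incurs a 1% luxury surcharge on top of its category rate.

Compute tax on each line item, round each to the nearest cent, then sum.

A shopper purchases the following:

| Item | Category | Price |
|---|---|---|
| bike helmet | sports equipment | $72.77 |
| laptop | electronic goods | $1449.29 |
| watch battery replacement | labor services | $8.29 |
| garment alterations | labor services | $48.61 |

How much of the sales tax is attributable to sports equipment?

Bike helmet $72.77: sports equipment → 5% → $3.64
Tax on sports equipment = $3.64

$3.64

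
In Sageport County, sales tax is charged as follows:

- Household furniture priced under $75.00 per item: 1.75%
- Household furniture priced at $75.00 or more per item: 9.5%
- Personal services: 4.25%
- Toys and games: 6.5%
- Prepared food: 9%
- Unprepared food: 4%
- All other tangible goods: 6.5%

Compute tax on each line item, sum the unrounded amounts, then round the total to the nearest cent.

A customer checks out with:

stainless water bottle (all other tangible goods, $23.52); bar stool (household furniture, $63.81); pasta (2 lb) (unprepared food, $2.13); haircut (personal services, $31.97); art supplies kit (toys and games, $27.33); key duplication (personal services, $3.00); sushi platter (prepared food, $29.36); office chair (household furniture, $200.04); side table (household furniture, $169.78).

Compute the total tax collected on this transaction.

Stainless water bottle $23.52: all other tangible goods → 6.5% → $1.5288
Bar stool $63.81: household furniture, under $75.00 → 1.75% → $1.116675
Pasta (2 lb) $2.13: unprepared food → 4% → $0.0852
Haircut $31.97: personal services → 4.25% → $1.358725
Art supplies kit $27.33: toys and games → 6.5% → $1.77645
Key duplication $3.00: personal services → 4.25% → $0.1275
Sushi platter $29.36: prepared food → 9% → $2.6424
Office chair $200.04: household furniture, $75.00 or more → 9.5% → $19.0038
Side table $169.78: household furniture, $75.00 or more → 9.5% → $16.1291
Unrounded tax sum = $43.76865 → $43.77

$43.77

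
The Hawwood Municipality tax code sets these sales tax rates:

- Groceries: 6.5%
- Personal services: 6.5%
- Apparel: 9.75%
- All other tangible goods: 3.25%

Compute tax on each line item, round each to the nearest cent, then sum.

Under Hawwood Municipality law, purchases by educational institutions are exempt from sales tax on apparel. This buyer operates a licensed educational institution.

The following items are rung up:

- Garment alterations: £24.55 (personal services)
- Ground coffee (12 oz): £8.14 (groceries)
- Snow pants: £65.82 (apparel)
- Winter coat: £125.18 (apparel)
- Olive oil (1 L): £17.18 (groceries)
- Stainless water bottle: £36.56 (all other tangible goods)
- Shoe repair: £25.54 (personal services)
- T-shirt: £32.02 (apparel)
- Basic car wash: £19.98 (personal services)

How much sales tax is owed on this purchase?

£7.40

Garment alterations £24.55: personal services → 6.5% → £1.60
Ground coffee (12 oz) £8.14: groceries → 6.5% → £0.53
Snow pants £65.82: apparel, buyer-exempt → 0% → £0.00
Winter coat £125.18: apparel, buyer-exempt → 0% → £0.00
Olive oil (1 L) £17.18: groceries → 6.5% → £1.12
Stainless water bottle £36.56: all other tangible goods → 3.25% → £1.19
Shoe repair £25.54: personal services → 6.5% → £1.66
T-shirt £32.02: apparel, buyer-exempt → 0% → £0.00
Basic car wash £19.98: personal services → 6.5% → £1.30
Total tax = £1.60 + £0.53 + £1.12 + £1.19 + £1.66 + £1.30 = £7.40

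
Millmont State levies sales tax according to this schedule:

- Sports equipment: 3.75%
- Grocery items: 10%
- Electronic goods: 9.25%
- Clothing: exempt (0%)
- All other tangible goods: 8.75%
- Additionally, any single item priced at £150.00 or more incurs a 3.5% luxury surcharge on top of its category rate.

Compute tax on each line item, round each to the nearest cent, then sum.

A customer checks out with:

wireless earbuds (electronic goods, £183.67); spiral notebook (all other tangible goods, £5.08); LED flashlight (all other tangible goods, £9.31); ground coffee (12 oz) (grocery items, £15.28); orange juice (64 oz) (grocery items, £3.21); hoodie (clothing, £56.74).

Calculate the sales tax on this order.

£26.52

Wireless earbuds £183.67: electronic goods → 9.25% + 3.5% surcharge = 12.75% → £23.42
Spiral notebook £5.08: all other tangible goods → 8.75% → £0.44
LED flashlight £9.31: all other tangible goods → 8.75% → £0.81
Ground coffee (12 oz) £15.28: grocery items → 10% → £1.53
Orange juice (64 oz) £3.21: grocery items → 10% → £0.32
Hoodie £56.74: clothing → 0% → £0.00
Total tax = £23.42 + £0.44 + £0.81 + £1.53 + £0.32 = £26.52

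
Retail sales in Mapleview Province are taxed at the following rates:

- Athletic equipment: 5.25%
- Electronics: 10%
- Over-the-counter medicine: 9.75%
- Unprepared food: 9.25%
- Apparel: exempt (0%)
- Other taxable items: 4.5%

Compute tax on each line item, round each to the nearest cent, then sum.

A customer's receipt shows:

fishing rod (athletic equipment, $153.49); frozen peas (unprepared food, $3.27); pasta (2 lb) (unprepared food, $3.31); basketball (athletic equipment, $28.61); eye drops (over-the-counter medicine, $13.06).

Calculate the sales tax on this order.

$11.44

Fishing rod $153.49: athletic equipment → 5.25% → $8.06
Frozen peas $3.27: unprepared food → 9.25% → $0.30
Pasta (2 lb) $3.31: unprepared food → 9.25% → $0.31
Basketball $28.61: athletic equipment → 5.25% → $1.50
Eye drops $13.06: over-the-counter medicine → 9.75% → $1.27
Total tax = $8.06 + $0.30 + $0.31 + $1.50 + $1.27 = $11.44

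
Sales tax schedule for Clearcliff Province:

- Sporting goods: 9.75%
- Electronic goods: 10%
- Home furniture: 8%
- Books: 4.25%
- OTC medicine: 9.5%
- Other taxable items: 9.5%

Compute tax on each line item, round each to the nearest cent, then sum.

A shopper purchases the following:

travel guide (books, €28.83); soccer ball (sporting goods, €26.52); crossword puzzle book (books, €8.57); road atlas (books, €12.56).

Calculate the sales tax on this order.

Travel guide €28.83: books → 4.25% → €1.23
Soccer ball €26.52: sporting goods → 9.75% → €2.59
Crossword puzzle book €8.57: books → 4.25% → €0.36
Road atlas €12.56: books → 4.25% → €0.53
Total tax = €1.23 + €2.59 + €0.36 + €0.53 = €4.71

€4.71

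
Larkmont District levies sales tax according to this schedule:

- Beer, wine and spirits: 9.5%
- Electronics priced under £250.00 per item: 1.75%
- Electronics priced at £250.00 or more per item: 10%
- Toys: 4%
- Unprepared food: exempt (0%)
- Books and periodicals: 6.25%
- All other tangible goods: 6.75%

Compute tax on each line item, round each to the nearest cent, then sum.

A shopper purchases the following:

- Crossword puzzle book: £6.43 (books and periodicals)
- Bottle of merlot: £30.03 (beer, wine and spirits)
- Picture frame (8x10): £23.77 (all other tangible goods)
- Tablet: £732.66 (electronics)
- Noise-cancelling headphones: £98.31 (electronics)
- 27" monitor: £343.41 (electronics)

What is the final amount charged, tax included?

Crossword puzzle book £6.43: books and periodicals → 6.25% → £0.40
Bottle of merlot £30.03: beer, wine and spirits → 9.5% → £2.85
Picture frame (8x10) £23.77: all other tangible goods → 6.75% → £1.60
Tablet £732.66: electronics, £250.00 or more → 10% → £73.27
Noise-cancelling headphones £98.31: electronics, under £250.00 → 1.75% → £1.72
27" monitor £343.41: electronics, £250.00 or more → 10% → £34.34
Subtotal = £1234.61; tax = £114.18; total due = £1348.79

£1348.79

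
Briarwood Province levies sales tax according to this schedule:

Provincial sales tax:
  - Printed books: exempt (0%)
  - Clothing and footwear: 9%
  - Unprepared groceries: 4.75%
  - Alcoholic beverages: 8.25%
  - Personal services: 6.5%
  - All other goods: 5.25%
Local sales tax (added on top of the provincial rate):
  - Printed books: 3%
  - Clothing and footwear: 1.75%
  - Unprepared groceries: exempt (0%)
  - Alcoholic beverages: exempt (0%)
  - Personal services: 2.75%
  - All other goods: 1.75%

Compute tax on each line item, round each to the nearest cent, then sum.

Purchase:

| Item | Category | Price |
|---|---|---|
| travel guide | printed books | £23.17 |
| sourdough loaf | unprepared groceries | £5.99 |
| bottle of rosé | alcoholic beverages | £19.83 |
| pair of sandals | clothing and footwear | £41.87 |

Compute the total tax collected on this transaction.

£7.12

Travel guide £23.17: printed books → 0% + 3% local = 3% → £0.70
Sourdough loaf £5.99: unprepared groceries → 4.75% + 0% local = 4.75% → £0.28
Bottle of rosé £19.83: alcoholic beverages → 8.25% + 0% local = 8.25% → £1.64
Pair of sandals £41.87: clothing and footwear → 9% + 1.75% local = 10.75% → £4.50
Total tax = £0.70 + £0.28 + £1.64 + £4.50 = £7.12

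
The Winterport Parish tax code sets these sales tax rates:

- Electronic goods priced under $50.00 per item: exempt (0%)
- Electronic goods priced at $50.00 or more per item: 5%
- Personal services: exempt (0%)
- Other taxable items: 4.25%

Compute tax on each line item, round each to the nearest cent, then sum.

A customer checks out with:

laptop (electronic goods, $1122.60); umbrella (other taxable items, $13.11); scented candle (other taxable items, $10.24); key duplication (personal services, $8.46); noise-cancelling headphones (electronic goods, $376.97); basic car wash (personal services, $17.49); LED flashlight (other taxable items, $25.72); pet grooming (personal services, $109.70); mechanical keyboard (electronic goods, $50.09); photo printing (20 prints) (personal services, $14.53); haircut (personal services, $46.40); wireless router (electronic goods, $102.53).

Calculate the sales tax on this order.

Laptop $1122.60: electronic goods, $50.00 or more → 5% → $56.13
Umbrella $13.11: other taxable items → 4.25% → $0.56
Scented candle $10.24: other taxable items → 4.25% → $0.44
Key duplication $8.46: personal services → 0% → $0.00
Noise-cancelling headphones $376.97: electronic goods, $50.00 or more → 5% → $18.85
Basic car wash $17.49: personal services → 0% → $0.00
LED flashlight $25.72: other taxable items → 4.25% → $1.09
Pet grooming $109.70: personal services → 0% → $0.00
Mechanical keyboard $50.09: electronic goods, $50.00 or more → 5% → $2.50
Photo printing (20 prints) $14.53: personal services → 0% → $0.00
Haircut $46.40: personal services → 0% → $0.00
Wireless router $102.53: electronic goods, $50.00 or more → 5% → $5.13
Total tax = $56.13 + $0.56 + $0.44 + $18.85 + $1.09 + $2.50 + $5.13 = $84.70

$84.70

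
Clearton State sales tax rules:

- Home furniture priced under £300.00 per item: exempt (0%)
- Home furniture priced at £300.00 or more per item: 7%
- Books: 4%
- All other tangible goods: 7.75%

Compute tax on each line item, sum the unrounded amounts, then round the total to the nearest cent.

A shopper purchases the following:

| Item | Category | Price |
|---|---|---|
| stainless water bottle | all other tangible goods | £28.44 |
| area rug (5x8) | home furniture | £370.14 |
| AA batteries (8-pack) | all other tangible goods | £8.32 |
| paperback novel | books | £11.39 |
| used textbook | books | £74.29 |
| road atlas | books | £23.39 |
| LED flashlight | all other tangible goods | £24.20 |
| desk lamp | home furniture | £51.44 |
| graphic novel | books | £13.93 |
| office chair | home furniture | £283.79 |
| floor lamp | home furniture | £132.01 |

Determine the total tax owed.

Stainless water bottle £28.44: all other tangible goods → 7.75% → £2.2041
Area rug (5x8) £370.14: home furniture, £300.00 or more → 7% → £25.9098
AA batteries (8-pack) £8.32: all other tangible goods → 7.75% → £0.6448
Paperback novel £11.39: books → 4% → £0.4556
Used textbook £74.29: books → 4% → £2.9716
Road atlas £23.39: books → 4% → £0.9356
LED flashlight £24.20: all other tangible goods → 7.75% → £1.8755
Desk lamp £51.44: home furniture, under £300.00 → 0% → £0.00
Graphic novel £13.93: books → 4% → £0.5572
Office chair £283.79: home furniture, under £300.00 → 0% → £0.00
Floor lamp £132.01: home furniture, under £300.00 → 0% → £0.00
Unrounded tax sum = £35.5542 → £35.55

£35.55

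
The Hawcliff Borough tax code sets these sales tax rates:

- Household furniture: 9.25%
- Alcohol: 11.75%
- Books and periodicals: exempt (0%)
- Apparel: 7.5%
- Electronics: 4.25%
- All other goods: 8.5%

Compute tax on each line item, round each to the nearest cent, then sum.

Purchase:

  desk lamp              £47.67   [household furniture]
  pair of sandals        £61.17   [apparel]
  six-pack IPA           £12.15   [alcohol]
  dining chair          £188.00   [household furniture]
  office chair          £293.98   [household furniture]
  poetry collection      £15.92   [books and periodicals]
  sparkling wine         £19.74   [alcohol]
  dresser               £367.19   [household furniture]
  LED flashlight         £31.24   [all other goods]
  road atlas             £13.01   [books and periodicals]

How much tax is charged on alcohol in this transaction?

Six-pack IPA £12.15: alcohol → 11.75% → £1.43
Sparkling wine £19.74: alcohol → 11.75% → £2.32
Tax on alcohol = £1.43 + £2.32 = £3.75

£3.75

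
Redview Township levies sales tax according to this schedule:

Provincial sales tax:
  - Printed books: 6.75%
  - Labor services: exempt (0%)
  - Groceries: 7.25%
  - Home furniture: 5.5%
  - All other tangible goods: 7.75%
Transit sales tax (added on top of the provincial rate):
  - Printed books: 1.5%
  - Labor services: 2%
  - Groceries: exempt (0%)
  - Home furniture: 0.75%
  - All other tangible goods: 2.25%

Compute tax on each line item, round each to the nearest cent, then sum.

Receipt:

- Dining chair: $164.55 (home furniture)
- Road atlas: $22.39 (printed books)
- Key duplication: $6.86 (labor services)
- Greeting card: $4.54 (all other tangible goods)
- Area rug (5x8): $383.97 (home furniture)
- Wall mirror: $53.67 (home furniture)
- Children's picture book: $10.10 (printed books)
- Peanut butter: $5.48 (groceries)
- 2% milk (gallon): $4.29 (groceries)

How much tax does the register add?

Dining chair $164.55: home furniture → 5.5% + 0.75% transit = 6.25% → $10.28
Road atlas $22.39: printed books → 6.75% + 1.5% transit = 8.25% → $1.85
Key duplication $6.86: labor services → 0% + 2% transit = 2% → $0.14
Greeting card $4.54: all other tangible goods → 7.75% + 2.25% transit = 10% → $0.45
Area rug (5x8) $383.97: home furniture → 5.5% + 0.75% transit = 6.25% → $24.00
Wall mirror $53.67: home furniture → 5.5% + 0.75% transit = 6.25% → $3.35
Children's picture book $10.10: printed books → 6.75% + 1.5% transit = 8.25% → $0.83
Peanut butter $5.48: groceries → 7.25% + 0% transit = 7.25% → $0.40
2% milk (gallon) $4.29: groceries → 7.25% + 0% transit = 7.25% → $0.31
Total tax = $10.28 + $1.85 + $0.14 + $0.45 + $24.00 + $3.35 + $0.83 + $0.40 + $0.31 = $41.61

$41.61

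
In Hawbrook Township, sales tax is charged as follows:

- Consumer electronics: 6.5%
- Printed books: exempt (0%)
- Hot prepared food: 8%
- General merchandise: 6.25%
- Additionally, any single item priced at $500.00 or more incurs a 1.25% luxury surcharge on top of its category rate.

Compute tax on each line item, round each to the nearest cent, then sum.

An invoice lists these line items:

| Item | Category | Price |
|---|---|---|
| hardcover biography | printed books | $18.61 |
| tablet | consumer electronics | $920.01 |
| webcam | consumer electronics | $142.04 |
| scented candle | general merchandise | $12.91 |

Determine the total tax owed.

Hardcover biography $18.61: printed books → 0% → $0.00
Tablet $920.01: consumer electronics → 6.5% + 1.25% surcharge = 7.75% → $71.30
Webcam $142.04: consumer electronics → 6.5% → $9.23
Scented candle $12.91: general merchandise → 6.25% → $0.81
Total tax = $71.30 + $9.23 + $0.81 = $81.34

$81.34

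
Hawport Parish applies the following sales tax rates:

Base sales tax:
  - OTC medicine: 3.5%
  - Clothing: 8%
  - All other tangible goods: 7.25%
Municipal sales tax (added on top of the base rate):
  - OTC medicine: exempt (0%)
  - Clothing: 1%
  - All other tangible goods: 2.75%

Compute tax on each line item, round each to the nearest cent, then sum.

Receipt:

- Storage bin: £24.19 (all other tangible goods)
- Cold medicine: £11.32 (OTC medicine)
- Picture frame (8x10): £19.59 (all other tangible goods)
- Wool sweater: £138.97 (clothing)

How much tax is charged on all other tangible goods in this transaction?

Storage bin £24.19: all other tangible goods → 7.25% + 2.75% municipal = 10% → £2.42
Picture frame (8x10) £19.59: all other tangible goods → 7.25% + 2.75% municipal = 10% → £1.96
Tax on all other tangible goods = £2.42 + £1.96 = £4.38

£4.38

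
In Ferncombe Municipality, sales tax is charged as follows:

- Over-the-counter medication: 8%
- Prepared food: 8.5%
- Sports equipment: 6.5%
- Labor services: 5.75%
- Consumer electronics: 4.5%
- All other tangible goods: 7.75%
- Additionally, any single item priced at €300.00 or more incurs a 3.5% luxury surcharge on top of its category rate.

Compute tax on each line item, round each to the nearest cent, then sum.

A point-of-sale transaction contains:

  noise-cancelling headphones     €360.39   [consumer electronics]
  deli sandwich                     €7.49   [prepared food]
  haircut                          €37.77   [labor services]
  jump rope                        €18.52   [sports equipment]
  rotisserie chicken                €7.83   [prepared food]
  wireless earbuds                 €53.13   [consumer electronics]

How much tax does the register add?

Noise-cancelling headphones €360.39: consumer electronics → 4.5% + 3.5% surcharge = 8% → €28.83
Deli sandwich €7.49: prepared food → 8.5% → €0.64
Haircut €37.77: labor services → 5.75% → €2.17
Jump rope €18.52: sports equipment → 6.5% → €1.20
Rotisserie chicken €7.83: prepared food → 8.5% → €0.67
Wireless earbuds €53.13: consumer electronics → 4.5% → €2.39
Total tax = €28.83 + €0.64 + €2.17 + €1.20 + €0.67 + €2.39 = €35.90

€35.90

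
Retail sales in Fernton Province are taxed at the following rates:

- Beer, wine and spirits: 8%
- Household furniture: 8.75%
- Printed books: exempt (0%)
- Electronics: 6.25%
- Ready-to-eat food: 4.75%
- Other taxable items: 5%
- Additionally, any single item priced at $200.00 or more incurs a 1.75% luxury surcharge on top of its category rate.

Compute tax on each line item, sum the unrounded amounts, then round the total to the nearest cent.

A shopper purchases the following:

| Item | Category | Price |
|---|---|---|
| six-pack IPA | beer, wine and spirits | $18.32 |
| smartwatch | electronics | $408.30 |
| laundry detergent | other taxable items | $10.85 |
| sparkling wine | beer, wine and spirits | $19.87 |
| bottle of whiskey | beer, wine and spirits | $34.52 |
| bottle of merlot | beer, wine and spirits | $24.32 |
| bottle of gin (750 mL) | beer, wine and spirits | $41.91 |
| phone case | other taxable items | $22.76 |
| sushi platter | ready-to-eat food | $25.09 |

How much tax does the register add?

$46.65

Six-pack IPA $18.32: beer, wine and spirits → 8% → $1.4656
Smartwatch $408.30: electronics → 6.25% + 1.75% surcharge = 8% → $32.664
Laundry detergent $10.85: other taxable items → 5% → $0.5425
Sparkling wine $19.87: beer, wine and spirits → 8% → $1.5896
Bottle of whiskey $34.52: beer, wine and spirits → 8% → $2.7616
Bottle of merlot $24.32: beer, wine and spirits → 8% → $1.9456
Bottle of gin (750 mL) $41.91: beer, wine and spirits → 8% → $3.3528
Phone case $22.76: other taxable items → 5% → $1.138
Sushi platter $25.09: ready-to-eat food → 4.75% → $1.191775
Unrounded tax sum = $46.651475 → $46.65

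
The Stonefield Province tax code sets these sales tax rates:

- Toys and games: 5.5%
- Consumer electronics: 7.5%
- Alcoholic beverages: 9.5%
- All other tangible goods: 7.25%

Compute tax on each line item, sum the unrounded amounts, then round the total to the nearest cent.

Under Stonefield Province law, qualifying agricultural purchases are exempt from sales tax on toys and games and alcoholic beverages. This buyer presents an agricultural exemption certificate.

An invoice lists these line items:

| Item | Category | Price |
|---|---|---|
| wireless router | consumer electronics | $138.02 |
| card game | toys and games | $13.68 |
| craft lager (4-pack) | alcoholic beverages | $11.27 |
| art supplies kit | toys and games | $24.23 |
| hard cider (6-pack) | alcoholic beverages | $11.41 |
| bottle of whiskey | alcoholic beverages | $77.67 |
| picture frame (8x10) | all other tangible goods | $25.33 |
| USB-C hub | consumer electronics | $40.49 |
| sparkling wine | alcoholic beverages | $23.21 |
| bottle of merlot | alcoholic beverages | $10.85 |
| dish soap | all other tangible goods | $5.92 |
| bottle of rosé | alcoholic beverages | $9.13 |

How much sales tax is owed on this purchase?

Wireless router $138.02: consumer electronics → 7.5% → $10.3515
Card game $13.68: toys and games, buyer-exempt → 0% → $0.00
Craft lager (4-pack) $11.27: alcoholic beverages, buyer-exempt → 0% → $0.00
Art supplies kit $24.23: toys and games, buyer-exempt → 0% → $0.00
Hard cider (6-pack) $11.41: alcoholic beverages, buyer-exempt → 0% → $0.00
Bottle of whiskey $77.67: alcoholic beverages, buyer-exempt → 0% → $0.00
Picture frame (8x10) $25.33: all other tangible goods → 7.25% → $1.836425
USB-C hub $40.49: consumer electronics → 7.5% → $3.03675
Sparkling wine $23.21: alcoholic beverages, buyer-exempt → 0% → $0.00
Bottle of merlot $10.85: alcoholic beverages, buyer-exempt → 0% → $0.00
Dish soap $5.92: all other tangible goods → 7.25% → $0.4292
Bottle of rosé $9.13: alcoholic beverages, buyer-exempt → 0% → $0.00
Unrounded tax sum = $15.653875 → $15.65

$15.65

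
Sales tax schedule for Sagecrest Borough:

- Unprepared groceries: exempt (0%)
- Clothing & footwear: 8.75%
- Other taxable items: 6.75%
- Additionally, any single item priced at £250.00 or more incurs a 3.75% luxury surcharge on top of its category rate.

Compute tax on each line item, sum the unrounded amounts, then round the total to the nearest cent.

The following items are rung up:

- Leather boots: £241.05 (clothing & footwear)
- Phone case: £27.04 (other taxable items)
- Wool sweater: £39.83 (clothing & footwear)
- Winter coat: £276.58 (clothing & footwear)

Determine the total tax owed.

Leather boots £241.05: clothing & footwear → 8.75% → £21.091875
Phone case £27.04: other taxable items → 6.75% → £1.8252
Wool sweater £39.83: clothing & footwear → 8.75% → £3.485125
Winter coat £276.58: clothing & footwear → 8.75% + 3.75% surcharge = 12.5% → £34.5725
Unrounded tax sum = £60.9747 → £60.97

£60.97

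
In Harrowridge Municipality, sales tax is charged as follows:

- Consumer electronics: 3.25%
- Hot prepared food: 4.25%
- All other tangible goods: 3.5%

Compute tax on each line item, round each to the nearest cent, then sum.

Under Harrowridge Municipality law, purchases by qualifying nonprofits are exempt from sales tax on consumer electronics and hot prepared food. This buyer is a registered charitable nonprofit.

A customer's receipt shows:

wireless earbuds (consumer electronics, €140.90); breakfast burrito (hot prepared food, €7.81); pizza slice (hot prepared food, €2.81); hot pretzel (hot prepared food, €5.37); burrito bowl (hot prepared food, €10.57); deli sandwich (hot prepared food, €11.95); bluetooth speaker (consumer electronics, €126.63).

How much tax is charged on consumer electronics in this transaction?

€0.00

Wireless earbuds €140.90: consumer electronics, buyer-exempt → 0% → €0.00
Bluetooth speaker €126.63: consumer electronics, buyer-exempt → 0% → €0.00
Tax on consumer electronics = €0.00 + €0.00 = €0.00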